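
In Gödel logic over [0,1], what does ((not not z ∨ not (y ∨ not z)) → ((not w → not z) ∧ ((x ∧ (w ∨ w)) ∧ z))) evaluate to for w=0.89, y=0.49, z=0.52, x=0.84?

0.52

not z: Gödel ¬ of 0.52 = 0 (operand ≠ 0)
not not z: Gödel ¬ of 0 = 1 (operand is 0)
not z: Gödel ¬ of 0.52 = 0 (operand ≠ 0)
(y ∨ not z) = max(0.49, 0) = 0.49
not (y ∨ not z): Gödel ¬ of 0.49 = 0 (operand ≠ 0)
(not not z ∨ not (y ∨ not z)) = max(1, 0) = 1
not w: Gödel ¬ of 0.89 = 0 (operand ≠ 0)
not z: Gödel ¬ of 0.52 = 0 (operand ≠ 0)
(not w → not z): 0 ≤ 0, so result = 1
(w ∨ w) = max(0.89, 0.89) = 0.89
(x ∧ (w ∨ w)) = min(0.84, 0.89) = 0.84
((x ∧ (w ∨ w)) ∧ z) = min(0.84, 0.52) = 0.52
((not w → not z) ∧ ((x ∧ (w ∨ w)) ∧ z)) = min(1, 0.52) = 0.52
((not not z ∨ not (y ∨ not z)) → ((not w → not z) ∧ ((x ∧ (w ∨ w)) ∧ z))): 1 > 0.52, so result = 0.52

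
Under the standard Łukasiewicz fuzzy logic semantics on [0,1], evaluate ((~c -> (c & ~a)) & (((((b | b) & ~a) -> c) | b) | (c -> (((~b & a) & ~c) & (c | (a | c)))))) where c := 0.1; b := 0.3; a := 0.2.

0.20

~c: Łukasiewicz ¬ gives 1 − 0.1 = 0.9
~a: Łukasiewicz ¬ gives 1 − 0.2 = 0.8
(c & ~a) = min(0.1, 0.8) = 0.1
(~c -> (c & ~a)): min(1, 1 − 0.9 + 0.1) = 0.2
(b | b) = max(0.3, 0.3) = 0.3
~a: Łukasiewicz ¬ gives 1 − 0.2 = 0.8
((b | b) & ~a) = min(0.3, 0.8) = 0.3
(((b | b) & ~a) -> c): min(1, 1 − 0.3 + 0.1) = 0.8
((((b | b) & ~a) -> c) | b) = max(0.8, 0.3) = 0.8
~b: Łukasiewicz ¬ gives 1 − 0.3 = 0.7
(~b & a) = min(0.7, 0.2) = 0.2
~c: Łukasiewicz ¬ gives 1 − 0.1 = 0.9
((~b & a) & ~c) = min(0.2, 0.9) = 0.2
(a | c) = max(0.2, 0.1) = 0.2
(c | (a | c)) = max(0.1, 0.2) = 0.2
(((~b & a) & ~c) & (c | (a | c))) = min(0.2, 0.2) = 0.2
(c -> (((~b & a) & ~c) & (c | (a | c)))): min(1, 1 − 0.1 + 0.2) = 1
(((((b | b) & ~a) -> c) | b) | (c -> (((~b & a) & ~c) & (c | (a | c))))) = max(0.8, 1) = 1
((~c -> (c & ~a)) & (((((b | b) & ~a) -> c) | b) | (c -> (((~b & a) & ~c) & (c | (a | c)))))) = min(0.2, 1) = 0.2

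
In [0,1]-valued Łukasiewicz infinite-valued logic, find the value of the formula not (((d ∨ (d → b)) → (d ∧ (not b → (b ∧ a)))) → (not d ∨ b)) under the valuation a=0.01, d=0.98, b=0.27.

(d → b): min(1, 1 − 0.98 + 0.27) = 0.29
(d ∨ (d → b)) = max(0.98, 0.29) = 0.98
not b: Łukasiewicz ¬ gives 1 − 0.27 = 0.73
(b ∧ a) = min(0.27, 0.01) = 0.01
(not b → (b ∧ a)): min(1, 1 − 0.73 + 0.01) = 0.28
(d ∧ (not b → (b ∧ a))) = min(0.98, 0.28) = 0.28
((d ∨ (d → b)) → (d ∧ (not b → (b ∧ a)))): min(1, 1 − 0.98 + 0.28) = 0.3
not d: Łukasiewicz ¬ gives 1 − 0.98 = 0.02
(not d ∨ b) = max(0.02, 0.27) = 0.27
(((d ∨ (d → b)) → (d ∧ (not b → (b ∧ a)))) → (not d ∨ b)): min(1, 1 − 0.3 + 0.27) = 0.97
not (((d ∨ (d → b)) → (d ∧ (not b → (b ∧ a)))) → (not d ∨ b)): Łukasiewicz ¬ gives 1 − 0.97 = 0.03

0.03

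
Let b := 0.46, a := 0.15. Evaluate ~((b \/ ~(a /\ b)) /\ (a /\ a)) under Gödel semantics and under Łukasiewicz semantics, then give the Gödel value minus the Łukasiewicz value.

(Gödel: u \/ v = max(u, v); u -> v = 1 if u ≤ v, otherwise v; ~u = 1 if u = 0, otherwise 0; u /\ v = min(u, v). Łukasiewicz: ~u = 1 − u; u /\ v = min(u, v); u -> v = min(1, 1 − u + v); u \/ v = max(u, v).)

-0.85

Gödel evaluation:
  (a /\ b) = min(0.15, 0.46) = 0.15
  ~(a /\ b): Gödel ¬ of 0.15 = 0 (operand ≠ 0)
  (b \/ ~(a /\ b)) = max(0.46, 0) = 0.46
  (a /\ a) = min(0.15, 0.15) = 0.15
  ((b \/ ~(a /\ b)) /\ (a /\ a)) = min(0.46, 0.15) = 0.15
  ~((b \/ ~(a /\ b)) /\ (a /\ a)): Gödel ¬ of 0.15 = 0 (operand ≠ 0)
  Gödel value = 0
Łukasiewicz evaluation:
  (a /\ b) = min(0.15, 0.46) = 0.15
  ~(a /\ b): Łukasiewicz ¬ gives 1 − 0.15 = 0.85
  (b \/ ~(a /\ b)) = max(0.46, 0.85) = 0.85
  (a /\ a) = min(0.15, 0.15) = 0.15
  ((b \/ ~(a /\ b)) /\ (a /\ a)) = min(0.85, 0.15) = 0.15
  ~((b \/ ~(a /\ b)) /\ (a /\ a)): Łukasiewicz ¬ gives 1 − 0.15 = 0.85
  Łukasiewicz value = 0.85
Difference: 0 − 0.85 = -0.85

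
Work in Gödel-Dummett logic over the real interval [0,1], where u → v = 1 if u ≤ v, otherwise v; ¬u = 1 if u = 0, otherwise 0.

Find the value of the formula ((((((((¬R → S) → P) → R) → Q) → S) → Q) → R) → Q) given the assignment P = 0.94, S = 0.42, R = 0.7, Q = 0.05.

0.05

¬R: Gödel ¬ of 0.7 = 0 (operand ≠ 0)
(¬R → S): 0 ≤ 0.42, so result = 1
((¬R → S) → P): 1 > 0.94, so result = 0.94
(((¬R → S) → P) → R): 0.94 > 0.7, so result = 0.7
((((¬R → S) → P) → R) → Q): 0.7 > 0.05, so result = 0.05
(((((¬R → S) → P) → R) → Q) → S): 0.05 ≤ 0.42, so result = 1
((((((¬R → S) → P) → R) → Q) → S) → Q): 1 > 0.05, so result = 0.05
(((((((¬R → S) → P) → R) → Q) → S) → Q) → R): 0.05 ≤ 0.7, so result = 1
((((((((¬R → S) → P) → R) → Q) → S) → Q) → R) → Q): 1 > 0.05, so result = 0.05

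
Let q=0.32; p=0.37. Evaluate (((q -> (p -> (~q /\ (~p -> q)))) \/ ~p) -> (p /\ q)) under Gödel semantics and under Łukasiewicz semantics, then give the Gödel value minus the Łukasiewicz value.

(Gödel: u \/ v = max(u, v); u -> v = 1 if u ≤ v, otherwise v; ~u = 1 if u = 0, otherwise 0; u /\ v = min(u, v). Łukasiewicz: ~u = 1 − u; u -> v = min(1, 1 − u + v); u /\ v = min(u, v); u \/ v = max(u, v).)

Gödel evaluation:
  ~q: Gödel ¬ of 0.32 = 0 (operand ≠ 0)
  ~p: Gödel ¬ of 0.37 = 0 (operand ≠ 0)
  (~p -> q): 0 ≤ 0.32, so result = 1
  (~q /\ (~p -> q)) = min(0, 1) = 0
  (p -> (~q /\ (~p -> q))): 0.37 > 0, so result = 0
  (q -> (p -> (~q /\ (~p -> q)))): 0.32 > 0, so result = 0
  ~p: Gödel ¬ of 0.37 = 0 (operand ≠ 0)
  ((q -> (p -> (~q /\ (~p -> q)))) \/ ~p) = max(0, 0) = 0
  (p /\ q) = min(0.37, 0.32) = 0.32
  (((q -> (p -> (~q /\ (~p -> q)))) \/ ~p) -> (p /\ q)): 0 ≤ 0.32, so result = 1
  Gödel value = 1
Łukasiewicz evaluation:
  ~q: Łukasiewicz ¬ gives 1 − 0.32 = 0.68
  ~p: Łukasiewicz ¬ gives 1 − 0.37 = 0.63
  (~p -> q): min(1, 1 − 0.63 + 0.32) = 0.69
  (~q /\ (~p -> q)) = min(0.68, 0.69) = 0.68
  (p -> (~q /\ (~p -> q))): min(1, 1 − 0.37 + 0.68) = 1
  (q -> (p -> (~q /\ (~p -> q)))): min(1, 1 − 0.32 + 1) = 1
  ~p: Łukasiewicz ¬ gives 1 − 0.37 = 0.63
  ((q -> (p -> (~q /\ (~p -> q)))) \/ ~p) = max(1, 0.63) = 1
  (p /\ q) = min(0.37, 0.32) = 0.32
  (((q -> (p -> (~q /\ (~p -> q)))) \/ ~p) -> (p /\ q)): min(1, 1 − 1 + 0.32) = 0.32
  Łukasiewicz value = 0.32
Difference: 1 − 0.32 = 0.68

0.68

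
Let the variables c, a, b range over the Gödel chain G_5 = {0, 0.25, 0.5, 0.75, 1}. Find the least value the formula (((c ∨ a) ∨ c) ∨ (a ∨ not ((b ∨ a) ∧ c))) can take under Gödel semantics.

The minimum is attained at c = 0.25, a = 0, b = 0.25:
  (c ∨ a) = max(0.25, 0) = 0.25
  ((c ∨ a) ∨ c) = max(0.25, 0.25) = 0.25
  (b ∨ a) = max(0.25, 0) = 0.25
  ((b ∨ a) ∧ c) = min(0.25, 0.25) = 0.25
  not ((b ∨ a) ∧ c): Gödel ¬ of 0.25 = 0 (operand ≠ 0)
  (a ∨ not ((b ∨ a) ∧ c)) = max(0, 0) = 0
  (((c ∨ a) ∨ c) ∨ (a ∨ not ((b ∨ a) ∧ c))) = max(0.25, 0) = 0.25
Checking all 125 assignments confirms none give a value below 0.25.

0.25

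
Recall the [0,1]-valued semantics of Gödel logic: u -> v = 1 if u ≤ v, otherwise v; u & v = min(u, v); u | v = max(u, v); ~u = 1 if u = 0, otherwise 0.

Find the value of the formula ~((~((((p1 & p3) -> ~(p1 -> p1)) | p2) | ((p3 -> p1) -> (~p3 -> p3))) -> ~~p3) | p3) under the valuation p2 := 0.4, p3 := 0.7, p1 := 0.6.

0.00

(p1 & p3) = min(0.6, 0.7) = 0.6
(p1 -> p1): 0.6 ≤ 0.6, so result = 1
~(p1 -> p1): Gödel ¬ of 1 = 0 (operand ≠ 0)
((p1 & p3) -> ~(p1 -> p1)): 0.6 > 0, so result = 0
(((p1 & p3) -> ~(p1 -> p1)) | p2) = max(0, 0.4) = 0.4
(p3 -> p1): 0.7 > 0.6, so result = 0.6
~p3: Gödel ¬ of 0.7 = 0 (operand ≠ 0)
(~p3 -> p3): 0 ≤ 0.7, so result = 1
((p3 -> p1) -> (~p3 -> p3)): 0.6 ≤ 1, so result = 1
((((p1 & p3) -> ~(p1 -> p1)) | p2) | ((p3 -> p1) -> (~p3 -> p3))) = max(0.4, 1) = 1
~((((p1 & p3) -> ~(p1 -> p1)) | p2) | ((p3 -> p1) -> (~p3 -> p3))): Gödel ¬ of 1 = 0 (operand ≠ 0)
~p3: Gödel ¬ of 0.7 = 0 (operand ≠ 0)
~~p3: Gödel ¬ of 0 = 1 (operand is 0)
(~((((p1 & p3) -> ~(p1 -> p1)) | p2) | ((p3 -> p1) -> (~p3 -> p3))) -> ~~p3): 0 ≤ 1, so result = 1
((~((((p1 & p3) -> ~(p1 -> p1)) | p2) | ((p3 -> p1) -> (~p3 -> p3))) -> ~~p3) | p3) = max(1, 0.7) = 1
~((~((((p1 & p3) -> ~(p1 -> p1)) | p2) | ((p3 -> p1) -> (~p3 -> p3))) -> ~~p3) | p3): Gödel ¬ of 1 = 0 (operand ≠ 0)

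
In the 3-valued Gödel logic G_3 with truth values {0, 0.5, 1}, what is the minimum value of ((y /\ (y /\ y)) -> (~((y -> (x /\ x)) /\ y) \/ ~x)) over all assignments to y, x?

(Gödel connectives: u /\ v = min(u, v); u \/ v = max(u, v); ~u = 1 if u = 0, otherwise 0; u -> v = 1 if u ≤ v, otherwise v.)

The minimum is attained at y = 0.5, x = 0.5:
  (y /\ y) = min(0.5, 0.5) = 0.5
  (y /\ (y /\ y)) = min(0.5, 0.5) = 0.5
  (x /\ x) = min(0.5, 0.5) = 0.5
  (y -> (x /\ x)): 0.5 ≤ 0.5, so result = 1
  ((y -> (x /\ x)) /\ y) = min(1, 0.5) = 0.5
  ~((y -> (x /\ x)) /\ y): Gödel ¬ of 0.5 = 0 (operand ≠ 0)
  ~x: Gödel ¬ of 0.5 = 0 (operand ≠ 0)
  (~((y -> (x /\ x)) /\ y) \/ ~x) = max(0, 0) = 0
  ((y /\ (y /\ y)) -> (~((y -> (x /\ x)) /\ y) \/ ~x)): 0.5 > 0, so result = 0
Checking all 9 assignments confirms none give a value below 0.00.

0.00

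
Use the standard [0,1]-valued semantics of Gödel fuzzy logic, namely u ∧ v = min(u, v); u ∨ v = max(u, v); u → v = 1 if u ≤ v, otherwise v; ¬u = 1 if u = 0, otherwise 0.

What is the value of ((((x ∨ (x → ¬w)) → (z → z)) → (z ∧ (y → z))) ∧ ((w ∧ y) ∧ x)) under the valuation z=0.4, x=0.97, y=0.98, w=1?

0.40

¬w: Gödel ¬ of 1 = 0 (operand ≠ 0)
(x → ¬w): 0.97 > 0, so result = 0
(x ∨ (x → ¬w)) = max(0.97, 0) = 0.97
(z → z): 0.4 ≤ 0.4, so result = 1
((x ∨ (x → ¬w)) → (z → z)): 0.97 ≤ 1, so result = 1
(y → z): 0.98 > 0.4, so result = 0.4
(z ∧ (y → z)) = min(0.4, 0.4) = 0.4
(((x ∨ (x → ¬w)) → (z → z)) → (z ∧ (y → z))): 1 > 0.4, so result = 0.4
(w ∧ y) = min(1, 0.98) = 0.98
((w ∧ y) ∧ x) = min(0.98, 0.97) = 0.97
((((x ∨ (x → ¬w)) → (z → z)) → (z ∧ (y → z))) ∧ ((w ∧ y) ∧ x)) = min(0.4, 0.97) = 0.4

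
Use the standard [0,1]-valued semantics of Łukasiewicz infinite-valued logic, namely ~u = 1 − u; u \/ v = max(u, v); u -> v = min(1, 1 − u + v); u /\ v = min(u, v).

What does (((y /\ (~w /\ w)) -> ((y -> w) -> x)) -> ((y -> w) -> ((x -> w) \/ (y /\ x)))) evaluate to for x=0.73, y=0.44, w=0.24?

0.71

~w: Łukasiewicz ¬ gives 1 − 0.24 = 0.76
(~w /\ w) = min(0.76, 0.24) = 0.24
(y /\ (~w /\ w)) = min(0.44, 0.24) = 0.24
(y -> w): min(1, 1 − 0.44 + 0.24) = 0.8
((y -> w) -> x): min(1, 1 − 0.8 + 0.73) = 0.93
((y /\ (~w /\ w)) -> ((y -> w) -> x)): min(1, 1 − 0.24 + 0.93) = 1
(y -> w): min(1, 1 − 0.44 + 0.24) = 0.8
(x -> w): min(1, 1 − 0.73 + 0.24) = 0.51
(y /\ x) = min(0.44, 0.73) = 0.44
((x -> w) \/ (y /\ x)) = max(0.51, 0.44) = 0.51
((y -> w) -> ((x -> w) \/ (y /\ x))): min(1, 1 − 0.8 + 0.51) = 0.71
(((y /\ (~w /\ w)) -> ((y -> w) -> x)) -> ((y -> w) -> ((x -> w) \/ (y /\ x)))): min(1, 1 − 1 + 0.71) = 0.71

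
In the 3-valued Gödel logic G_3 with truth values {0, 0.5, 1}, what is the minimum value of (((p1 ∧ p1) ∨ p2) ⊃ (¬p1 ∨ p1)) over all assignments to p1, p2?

The minimum is attained at p1 = 0.5, p2 = 1:
  (p1 ∧ p1) = min(0.5, 0.5) = 0.5
  ((p1 ∧ p1) ∨ p2) = max(0.5, 1) = 1
  ¬p1: Gödel ¬ of 0.5 = 0 (operand ≠ 0)
  (¬p1 ∨ p1) = max(0, 0.5) = 0.5
  (((p1 ∧ p1) ∨ p2) ⊃ (¬p1 ∨ p1)): 1 > 0.5, so result = 0.5
Checking all 9 assignments confirms none give a value below 0.50.

0.50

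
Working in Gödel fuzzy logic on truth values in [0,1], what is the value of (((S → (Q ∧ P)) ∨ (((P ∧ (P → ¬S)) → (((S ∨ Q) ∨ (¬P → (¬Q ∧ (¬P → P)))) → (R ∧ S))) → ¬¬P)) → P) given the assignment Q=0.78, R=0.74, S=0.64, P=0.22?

(Q ∧ P) = min(0.78, 0.22) = 0.22
(S → (Q ∧ P)): 0.64 > 0.22, so result = 0.22
¬S: Gödel ¬ of 0.64 = 0 (operand ≠ 0)
(P → ¬S): 0.22 > 0, so result = 0
(P ∧ (P → ¬S)) = min(0.22, 0) = 0
(S ∨ Q) = max(0.64, 0.78) = 0.78
¬P: Gödel ¬ of 0.22 = 0 (operand ≠ 0)
¬Q: Gödel ¬ of 0.78 = 0 (operand ≠ 0)
¬P: Gödel ¬ of 0.22 = 0 (operand ≠ 0)
(¬P → P): 0 ≤ 0.22, so result = 1
(¬Q ∧ (¬P → P)) = min(0, 1) = 0
(¬P → (¬Q ∧ (¬P → P))): 0 ≤ 0, so result = 1
((S ∨ Q) ∨ (¬P → (¬Q ∧ (¬P → P)))) = max(0.78, 1) = 1
(R ∧ S) = min(0.74, 0.64) = 0.64
(((S ∨ Q) ∨ (¬P → (¬Q ∧ (¬P → P)))) → (R ∧ S)): 1 > 0.64, so result = 0.64
((P ∧ (P → ¬S)) → (((S ∨ Q) ∨ (¬P → (¬Q ∧ (¬P → P)))) → (R ∧ S))): 0 ≤ 0.64, so result = 1
¬P: Gödel ¬ of 0.22 = 0 (operand ≠ 0)
¬¬P: Gödel ¬ of 0 = 1 (operand is 0)
(((P ∧ (P → ¬S)) → (((S ∨ Q) ∨ (¬P → (¬Q ∧ (¬P → P)))) → (R ∧ S))) → ¬¬P): 1 ≤ 1, so result = 1
((S → (Q ∧ P)) ∨ (((P ∧ (P → ¬S)) → (((S ∨ Q) ∨ (¬P → (¬Q ∧ (¬P → P)))) → (R ∧ S))) → ¬¬P)) = max(0.22, 1) = 1
(((S → (Q ∧ P)) ∨ (((P ∧ (P → ¬S)) → (((S ∨ Q) ∨ (¬P → (¬Q ∧ (¬P → P)))) → (R ∧ S))) → ¬¬P)) → P): 1 > 0.22, so result = 0.22

0.22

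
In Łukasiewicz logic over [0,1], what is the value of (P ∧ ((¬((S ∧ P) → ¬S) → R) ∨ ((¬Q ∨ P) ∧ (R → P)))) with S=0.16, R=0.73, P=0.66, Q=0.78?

0.66

(S ∧ P) = min(0.16, 0.66) = 0.16
¬S: Łukasiewicz ¬ gives 1 − 0.16 = 0.84
((S ∧ P) → ¬S): min(1, 1 − 0.16 + 0.84) = 1
¬((S ∧ P) → ¬S): Łukasiewicz ¬ gives 1 − 1 = 0
(¬((S ∧ P) → ¬S) → R): min(1, 1 − 0 + 0.73) = 1
¬Q: Łukasiewicz ¬ gives 1 − 0.78 = 0.22
(¬Q ∨ P) = max(0.22, 0.66) = 0.66
(R → P): min(1, 1 − 0.73 + 0.66) = 0.93
((¬Q ∨ P) ∧ (R → P)) = min(0.66, 0.93) = 0.66
((¬((S ∧ P) → ¬S) → R) ∨ ((¬Q ∨ P) ∧ (R → P))) = max(1, 0.66) = 1
(P ∧ ((¬((S ∧ P) → ¬S) → R) ∨ ((¬Q ∨ P) ∧ (R → P)))) = min(0.66, 1) = 0.66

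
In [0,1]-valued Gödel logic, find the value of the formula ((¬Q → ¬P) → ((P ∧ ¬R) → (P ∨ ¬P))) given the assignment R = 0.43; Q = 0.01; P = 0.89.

¬Q: Gödel ¬ of 0.01 = 0 (operand ≠ 0)
¬P: Gödel ¬ of 0.89 = 0 (operand ≠ 0)
(¬Q → ¬P): 0 ≤ 0, so result = 1
¬R: Gödel ¬ of 0.43 = 0 (operand ≠ 0)
(P ∧ ¬R) = min(0.89, 0) = 0
¬P: Gödel ¬ of 0.89 = 0 (operand ≠ 0)
(P ∨ ¬P) = max(0.89, 0) = 0.89
((P ∧ ¬R) → (P ∨ ¬P)): 0 ≤ 0.89, so result = 1
((¬Q → ¬P) → ((P ∧ ¬R) → (P ∨ ¬P))): 1 ≤ 1, so result = 1

1.00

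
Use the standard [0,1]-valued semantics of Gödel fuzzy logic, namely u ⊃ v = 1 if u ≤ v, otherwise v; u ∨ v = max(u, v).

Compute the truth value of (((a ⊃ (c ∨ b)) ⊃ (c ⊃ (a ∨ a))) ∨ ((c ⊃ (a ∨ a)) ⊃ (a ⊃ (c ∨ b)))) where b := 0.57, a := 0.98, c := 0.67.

(c ∨ b) = max(0.67, 0.57) = 0.67
(a ⊃ (c ∨ b)): 0.98 > 0.67, so result = 0.67
(a ∨ a) = max(0.98, 0.98) = 0.98
(c ⊃ (a ∨ a)): 0.67 ≤ 0.98, so result = 1
((a ⊃ (c ∨ b)) ⊃ (c ⊃ (a ∨ a))): 0.67 ≤ 1, so result = 1
(a ∨ a) = max(0.98, 0.98) = 0.98
(c ⊃ (a ∨ a)): 0.67 ≤ 0.98, so result = 1
(c ∨ b) = max(0.67, 0.57) = 0.67
(a ⊃ (c ∨ b)): 0.98 > 0.67, so result = 0.67
((c ⊃ (a ∨ a)) ⊃ (a ⊃ (c ∨ b))): 1 > 0.67, so result = 0.67
(((a ⊃ (c ∨ b)) ⊃ (c ⊃ (a ∨ a))) ∨ ((c ⊃ (a ∨ a)) ⊃ (a ⊃ (c ∨ b)))) = max(1, 0.67) = 1

1.00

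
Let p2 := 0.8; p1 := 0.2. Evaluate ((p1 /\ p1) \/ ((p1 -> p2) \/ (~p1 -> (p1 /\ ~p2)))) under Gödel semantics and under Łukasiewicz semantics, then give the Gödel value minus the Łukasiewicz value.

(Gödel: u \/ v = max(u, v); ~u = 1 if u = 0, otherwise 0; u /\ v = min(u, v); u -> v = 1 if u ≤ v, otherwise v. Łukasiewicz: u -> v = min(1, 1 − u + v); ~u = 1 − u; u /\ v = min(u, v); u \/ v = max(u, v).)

Gödel evaluation:
  (p1 /\ p1) = min(0.2, 0.2) = 0.2
  (p1 -> p2): 0.2 ≤ 0.8, so result = 1
  ~p1: Gödel ¬ of 0.2 = 0 (operand ≠ 0)
  ~p2: Gödel ¬ of 0.8 = 0 (operand ≠ 0)
  (p1 /\ ~p2) = min(0.2, 0) = 0
  (~p1 -> (p1 /\ ~p2)): 0 ≤ 0, so result = 1
  ((p1 -> p2) \/ (~p1 -> (p1 /\ ~p2))) = max(1, 1) = 1
  ((p1 /\ p1) \/ ((p1 -> p2) \/ (~p1 -> (p1 /\ ~p2)))) = max(0.2, 1) = 1
  Gödel value = 1
Łukasiewicz evaluation:
  (p1 /\ p1) = min(0.2, 0.2) = 0.2
  (p1 -> p2): min(1, 1 − 0.2 + 0.8) = 1
  ~p1: Łukasiewicz ¬ gives 1 − 0.2 = 0.8
  ~p2: Łukasiewicz ¬ gives 1 − 0.8 = 0.2
  (p1 /\ ~p2) = min(0.2, 0.2) = 0.2
  (~p1 -> (p1 /\ ~p2)): min(1, 1 − 0.8 + 0.2) = 0.4
  ((p1 -> p2) \/ (~p1 -> (p1 /\ ~p2))) = max(1, 0.4) = 1
  ((p1 /\ p1) \/ ((p1 -> p2) \/ (~p1 -> (p1 /\ ~p2)))) = max(0.2, 1) = 1
  Łukasiewicz value = 1
Difference: 1 − 1 = 0.00

0.00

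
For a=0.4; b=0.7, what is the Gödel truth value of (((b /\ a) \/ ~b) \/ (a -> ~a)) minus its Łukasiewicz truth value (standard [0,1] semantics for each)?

Gödel evaluation:
  (b /\ a) = min(0.7, 0.4) = 0.4
  ~b: Gödel ¬ of 0.7 = 0 (operand ≠ 0)
  ((b /\ a) \/ ~b) = max(0.4, 0) = 0.4
  ~a: Gödel ¬ of 0.4 = 0 (operand ≠ 0)
  (a -> ~a): 0.4 > 0, so result = 0
  (((b /\ a) \/ ~b) \/ (a -> ~a)) = max(0.4, 0) = 0.4
  Gödel value = 0.4
Łukasiewicz evaluation:
  (b /\ a) = min(0.7, 0.4) = 0.4
  ~b: Łukasiewicz ¬ gives 1 − 0.7 = 0.3
  ((b /\ a) \/ ~b) = max(0.4, 0.3) = 0.4
  ~a: Łukasiewicz ¬ gives 1 − 0.4 = 0.6
  (a -> ~a): min(1, 1 − 0.4 + 0.6) = 1
  (((b /\ a) \/ ~b) \/ (a -> ~a)) = max(0.4, 1) = 1
  Łukasiewicz value = 1
Difference: 0.4 − 1 = -0.60

-0.60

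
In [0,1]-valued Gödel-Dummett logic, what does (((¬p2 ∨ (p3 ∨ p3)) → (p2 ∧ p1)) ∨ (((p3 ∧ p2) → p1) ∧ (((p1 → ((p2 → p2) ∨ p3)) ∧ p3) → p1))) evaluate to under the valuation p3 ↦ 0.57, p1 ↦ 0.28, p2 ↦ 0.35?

¬p2: Gödel ¬ of 0.35 = 0 (operand ≠ 0)
(p3 ∨ p3) = max(0.57, 0.57) = 0.57
(¬p2 ∨ (p3 ∨ p3)) = max(0, 0.57) = 0.57
(p2 ∧ p1) = min(0.35, 0.28) = 0.28
((¬p2 ∨ (p3 ∨ p3)) → (p2 ∧ p1)): 0.57 > 0.28, so result = 0.28
(p3 ∧ p2) = min(0.57, 0.35) = 0.35
((p3 ∧ p2) → p1): 0.35 > 0.28, so result = 0.28
(p2 → p2): 0.35 ≤ 0.35, so result = 1
((p2 → p2) ∨ p3) = max(1, 0.57) = 1
(p1 → ((p2 → p2) ∨ p3)): 0.28 ≤ 1, so result = 1
((p1 → ((p2 → p2) ∨ p3)) ∧ p3) = min(1, 0.57) = 0.57
(((p1 → ((p2 → p2) ∨ p3)) ∧ p3) → p1): 0.57 > 0.28, so result = 0.28
(((p3 ∧ p2) → p1) ∧ (((p1 → ((p2 → p2) ∨ p3)) ∧ p3) → p1)) = min(0.28, 0.28) = 0.28
(((¬p2 ∨ (p3 ∨ p3)) → (p2 ∧ p1)) ∨ (((p3 ∧ p2) → p1) ∧ (((p1 → ((p2 → p2) ∨ p3)) ∧ p3) → p1))) = max(0.28, 0.28) = 0.28

0.28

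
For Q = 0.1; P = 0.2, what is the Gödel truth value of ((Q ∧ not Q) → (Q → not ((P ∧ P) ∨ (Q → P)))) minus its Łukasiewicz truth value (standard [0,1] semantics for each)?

Gödel evaluation:
  not Q: Gödel ¬ of 0.1 = 0 (operand ≠ 0)
  (Q ∧ not Q) = min(0.1, 0) = 0
  (P ∧ P) = min(0.2, 0.2) = 0.2
  (Q → P): 0.1 ≤ 0.2, so result = 1
  ((P ∧ P) ∨ (Q → P)) = max(0.2, 1) = 1
  not ((P ∧ P) ∨ (Q → P)): Gödel ¬ of 1 = 0 (operand ≠ 0)
  (Q → not ((P ∧ P) ∨ (Q → P))): 0.1 > 0, so result = 0
  ((Q ∧ not Q) → (Q → not ((P ∧ P) ∨ (Q → P)))): 0 ≤ 0, so result = 1
  Gödel value = 1
Łukasiewicz evaluation:
  not Q: Łukasiewicz ¬ gives 1 − 0.1 = 0.9
  (Q ∧ not Q) = min(0.1, 0.9) = 0.1
  (P ∧ P) = min(0.2, 0.2) = 0.2
  (Q → P): min(1, 1 − 0.1 + 0.2) = 1
  ((P ∧ P) ∨ (Q → P)) = max(0.2, 1) = 1
  not ((P ∧ P) ∨ (Q → P)): Łukasiewicz ¬ gives 1 − 1 = 0
  (Q → not ((P ∧ P) ∨ (Q → P))): min(1, 1 − 0.1 + 0) = 0.9
  ((Q ∧ not Q) → (Q → not ((P ∧ P) ∨ (Q → P)))): min(1, 1 − 0.1 + 0.9) = 1
  Łukasiewicz value = 1
Difference: 1 − 1 = 0.00

0.00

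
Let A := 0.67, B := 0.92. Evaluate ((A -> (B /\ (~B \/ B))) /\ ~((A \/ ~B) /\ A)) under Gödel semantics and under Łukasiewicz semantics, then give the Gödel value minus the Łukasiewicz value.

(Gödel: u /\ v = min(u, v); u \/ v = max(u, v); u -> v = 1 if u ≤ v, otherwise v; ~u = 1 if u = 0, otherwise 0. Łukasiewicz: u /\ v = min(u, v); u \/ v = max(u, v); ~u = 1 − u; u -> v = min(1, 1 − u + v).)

-0.33

Gödel evaluation:
  ~B: Gödel ¬ of 0.92 = 0 (operand ≠ 0)
  (~B \/ B) = max(0, 0.92) = 0.92
  (B /\ (~B \/ B)) = min(0.92, 0.92) = 0.92
  (A -> (B /\ (~B \/ B))): 0.67 ≤ 0.92, so result = 1
  ~B: Gödel ¬ of 0.92 = 0 (operand ≠ 0)
  (A \/ ~B) = max(0.67, 0) = 0.67
  ((A \/ ~B) /\ A) = min(0.67, 0.67) = 0.67
  ~((A \/ ~B) /\ A): Gödel ¬ of 0.67 = 0 (operand ≠ 0)
  ((A -> (B /\ (~B \/ B))) /\ ~((A \/ ~B) /\ A)) = min(1, 0) = 0
  Gödel value = 0
Łukasiewicz evaluation:
  ~B: Łukasiewicz ¬ gives 1 − 0.92 = 0.08
  (~B \/ B) = max(0.08, 0.92) = 0.92
  (B /\ (~B \/ B)) = min(0.92, 0.92) = 0.92
  (A -> (B /\ (~B \/ B))): min(1, 1 − 0.67 + 0.92) = 1
  ~B: Łukasiewicz ¬ gives 1 − 0.92 = 0.08
  (A \/ ~B) = max(0.67, 0.08) = 0.67
  ((A \/ ~B) /\ A) = min(0.67, 0.67) = 0.67
  ~((A \/ ~B) /\ A): Łukasiewicz ¬ gives 1 − 0.67 = 0.33
  ((A -> (B /\ (~B \/ B))) /\ ~((A \/ ~B) /\ A)) = min(1, 0.33) = 0.33
  Łukasiewicz value = 0.33
Difference: 0 − 0.33 = -0.33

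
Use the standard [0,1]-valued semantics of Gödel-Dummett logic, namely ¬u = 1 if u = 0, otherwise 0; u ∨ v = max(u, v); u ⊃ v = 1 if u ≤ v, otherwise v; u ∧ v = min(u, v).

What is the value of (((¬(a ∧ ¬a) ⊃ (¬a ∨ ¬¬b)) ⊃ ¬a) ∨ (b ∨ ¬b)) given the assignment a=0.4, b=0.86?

¬a: Gödel ¬ of 0.4 = 0 (operand ≠ 0)
(a ∧ ¬a) = min(0.4, 0) = 0
¬(a ∧ ¬a): Gödel ¬ of 0 = 1 (operand is 0)
¬a: Gödel ¬ of 0.4 = 0 (operand ≠ 0)
¬b: Gödel ¬ of 0.86 = 0 (operand ≠ 0)
¬¬b: Gödel ¬ of 0 = 1 (operand is 0)
(¬a ∨ ¬¬b) = max(0, 1) = 1
(¬(a ∧ ¬a) ⊃ (¬a ∨ ¬¬b)): 1 ≤ 1, so result = 1
¬a: Gödel ¬ of 0.4 = 0 (operand ≠ 0)
((¬(a ∧ ¬a) ⊃ (¬a ∨ ¬¬b)) ⊃ ¬a): 1 > 0, so result = 0
¬b: Gödel ¬ of 0.86 = 0 (operand ≠ 0)
(b ∨ ¬b) = max(0.86, 0) = 0.86
(((¬(a ∧ ¬a) ⊃ (¬a ∨ ¬¬b)) ⊃ ¬a) ∨ (b ∨ ¬b)) = max(0, 0.86) = 0.86

0.86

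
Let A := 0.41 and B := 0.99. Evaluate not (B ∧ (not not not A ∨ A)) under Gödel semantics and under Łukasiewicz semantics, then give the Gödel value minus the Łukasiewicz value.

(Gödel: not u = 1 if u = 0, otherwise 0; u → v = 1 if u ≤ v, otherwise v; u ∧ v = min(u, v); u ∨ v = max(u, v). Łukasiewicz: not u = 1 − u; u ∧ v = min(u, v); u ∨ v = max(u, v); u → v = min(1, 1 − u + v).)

-0.41

Gödel evaluation:
  not A: Gödel ¬ of 0.41 = 0 (operand ≠ 0)
  not not A: Gödel ¬ of 0 = 1 (operand is 0)
  not not not A: Gödel ¬ of 1 = 0 (operand ≠ 0)
  (not not not A ∨ A) = max(0, 0.41) = 0.41
  (B ∧ (not not not A ∨ A)) = min(0.99, 0.41) = 0.41
  not (B ∧ (not not not A ∨ A)): Gödel ¬ of 0.41 = 0 (operand ≠ 0)
  Gödel value = 0
Łukasiewicz evaluation:
  not A: Łukasiewicz ¬ gives 1 − 0.41 = 0.59
  not not A: Łukasiewicz ¬ gives 1 − 0.59 = 0.41
  not not not A: Łukasiewicz ¬ gives 1 − 0.41 = 0.59
  (not not not A ∨ A) = max(0.59, 0.41) = 0.59
  (B ∧ (not not not A ∨ A)) = min(0.99, 0.59) = 0.59
  not (B ∧ (not not not A ∨ A)): Łukasiewicz ¬ gives 1 − 0.59 = 0.41
  Łukasiewicz value = 0.41
Difference: 0 − 0.41 = -0.41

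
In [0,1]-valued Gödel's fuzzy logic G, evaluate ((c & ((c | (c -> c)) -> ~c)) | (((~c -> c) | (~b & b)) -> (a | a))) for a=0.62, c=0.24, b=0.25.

(c -> c): 0.24 ≤ 0.24, so result = 1
(c | (c -> c)) = max(0.24, 1) = 1
~c: Gödel ¬ of 0.24 = 0 (operand ≠ 0)
((c | (c -> c)) -> ~c): 1 > 0, so result = 0
(c & ((c | (c -> c)) -> ~c)) = min(0.24, 0) = 0
~c: Gödel ¬ of 0.24 = 0 (operand ≠ 0)
(~c -> c): 0 ≤ 0.24, so result = 1
~b: Gödel ¬ of 0.25 = 0 (operand ≠ 0)
(~b & b) = min(0, 0.25) = 0
((~c -> c) | (~b & b)) = max(1, 0) = 1
(a | a) = max(0.62, 0.62) = 0.62
(((~c -> c) | (~b & b)) -> (a | a)): 1 > 0.62, so result = 0.62
((c & ((c | (c -> c)) -> ~c)) | (((~c -> c) | (~b & b)) -> (a | a))) = max(0, 0.62) = 0.62

0.62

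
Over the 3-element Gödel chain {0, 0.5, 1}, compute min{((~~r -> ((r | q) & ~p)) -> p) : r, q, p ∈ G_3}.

The minimum is attained at r = 0, q = 0, p = 0:
  ~r: Gödel ¬ of 0 = 1 (operand is 0)
  ~~r: Gödel ¬ of 1 = 0 (operand ≠ 0)
  (r | q) = max(0, 0) = 0
  ~p: Gödel ¬ of 0 = 1 (operand is 0)
  ((r | q) & ~p) = min(0, 1) = 0
  (~~r -> ((r | q) & ~p)): 0 ≤ 0, so result = 1
  ((~~r -> ((r | q) & ~p)) -> p): 1 > 0, so result = 0
Checking all 27 assignments confirms none give a value below 0.00.

0.00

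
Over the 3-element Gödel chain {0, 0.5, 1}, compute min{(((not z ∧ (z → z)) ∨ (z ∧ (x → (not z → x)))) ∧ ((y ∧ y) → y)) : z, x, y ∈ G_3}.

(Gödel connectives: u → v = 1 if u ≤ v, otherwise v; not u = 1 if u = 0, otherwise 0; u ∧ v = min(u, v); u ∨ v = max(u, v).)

0.50

The minimum is attained at z = 0.5, x = 0, y = 0:
  not z: Gödel ¬ of 0.5 = 0 (operand ≠ 0)
  (z → z): 0.5 ≤ 0.5, so result = 1
  (not z ∧ (z → z)) = min(0, 1) = 0
  not z: Gödel ¬ of 0.5 = 0 (operand ≠ 0)
  (not z → x): 0 ≤ 0, so result = 1
  (x → (not z → x)): 0 ≤ 1, so result = 1
  (z ∧ (x → (not z → x))) = min(0.5, 1) = 0.5
  ((not z ∧ (z → z)) ∨ (z ∧ (x → (not z → x)))) = max(0, 0.5) = 0.5
  (y ∧ y) = min(0, 0) = 0
  ((y ∧ y) → y): 0 ≤ 0, so result = 1
  (((not z ∧ (z → z)) ∨ (z ∧ (x → (not z → x)))) ∧ ((y ∧ y) → y)) = min(0.5, 1) = 0.5
Checking all 27 assignments confirms none give a value below 0.50.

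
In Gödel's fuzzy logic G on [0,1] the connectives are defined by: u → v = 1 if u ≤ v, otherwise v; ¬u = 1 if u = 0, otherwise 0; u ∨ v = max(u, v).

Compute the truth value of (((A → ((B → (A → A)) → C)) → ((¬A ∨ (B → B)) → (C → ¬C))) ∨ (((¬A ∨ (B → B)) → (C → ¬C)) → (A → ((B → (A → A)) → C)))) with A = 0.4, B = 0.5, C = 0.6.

(A → A): 0.4 ≤ 0.4, so result = 1
(B → (A → A)): 0.5 ≤ 1, so result = 1
((B → (A → A)) → C): 1 > 0.6, so result = 0.6
(A → ((B → (A → A)) → C)): 0.4 ≤ 0.6, so result = 1
¬A: Gödel ¬ of 0.4 = 0 (operand ≠ 0)
(B → B): 0.5 ≤ 0.5, so result = 1
(¬A ∨ (B → B)) = max(0, 1) = 1
¬C: Gödel ¬ of 0.6 = 0 (operand ≠ 0)
(C → ¬C): 0.6 > 0, so result = 0
((¬A ∨ (B → B)) → (C → ¬C)): 1 > 0, so result = 0
((A → ((B → (A → A)) → C)) → ((¬A ∨ (B → B)) → (C → ¬C))): 1 > 0, so result = 0
¬A: Gödel ¬ of 0.4 = 0 (operand ≠ 0)
(B → B): 0.5 ≤ 0.5, so result = 1
(¬A ∨ (B → B)) = max(0, 1) = 1
¬C: Gödel ¬ of 0.6 = 0 (operand ≠ 0)
(C → ¬C): 0.6 > 0, so result = 0
((¬A ∨ (B → B)) → (C → ¬C)): 1 > 0, so result = 0
(A → A): 0.4 ≤ 0.4, so result = 1
(B → (A → A)): 0.5 ≤ 1, so result = 1
((B → (A → A)) → C): 1 > 0.6, so result = 0.6
(A → ((B → (A → A)) → C)): 0.4 ≤ 0.6, so result = 1
(((¬A ∨ (B → B)) → (C → ¬C)) → (A → ((B → (A → A)) → C))): 0 ≤ 1, so result = 1
(((A → ((B → (A → A)) → C)) → ((¬A ∨ (B → B)) → (C → ¬C))) ∨ (((¬A ∨ (B → B)) → (C → ¬C)) → (A → ((B → (A → A)) → C)))) = max(0, 1) = 1

1.00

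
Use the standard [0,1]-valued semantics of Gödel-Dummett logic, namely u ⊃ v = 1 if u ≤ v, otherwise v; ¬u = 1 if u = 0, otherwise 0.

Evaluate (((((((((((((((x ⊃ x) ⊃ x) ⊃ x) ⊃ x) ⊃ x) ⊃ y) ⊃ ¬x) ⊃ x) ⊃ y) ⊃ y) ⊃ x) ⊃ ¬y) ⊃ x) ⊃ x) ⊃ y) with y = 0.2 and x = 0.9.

0.20

(x ⊃ x): 0.9 ≤ 0.9, so result = 1
((x ⊃ x) ⊃ x): 1 > 0.9, so result = 0.9
(((x ⊃ x) ⊃ x) ⊃ x): 0.9 ≤ 0.9, so result = 1
((((x ⊃ x) ⊃ x) ⊃ x) ⊃ x): 1 > 0.9, so result = 0.9
(((((x ⊃ x) ⊃ x) ⊃ x) ⊃ x) ⊃ x): 0.9 ≤ 0.9, so result = 1
((((((x ⊃ x) ⊃ x) ⊃ x) ⊃ x) ⊃ x) ⊃ y): 1 > 0.2, so result = 0.2
¬x: Gödel ¬ of 0.9 = 0 (operand ≠ 0)
(((((((x ⊃ x) ⊃ x) ⊃ x) ⊃ x) ⊃ x) ⊃ y) ⊃ ¬x): 0.2 > 0, so result = 0
((((((((x ⊃ x) ⊃ x) ⊃ x) ⊃ x) ⊃ x) ⊃ y) ⊃ ¬x) ⊃ x): 0 ≤ 0.9, so result = 1
(((((((((x ⊃ x) ⊃ x) ⊃ x) ⊃ x) ⊃ x) ⊃ y) ⊃ ¬x) ⊃ x) ⊃ y): 1 > 0.2, so result = 0.2
((((((((((x ⊃ x) ⊃ x) ⊃ x) ⊃ x) ⊃ x) ⊃ y) ⊃ ¬x) ⊃ x) ⊃ y) ⊃ y): 0.2 ≤ 0.2, so result = 1
(((((((((((x ⊃ x) ⊃ x) ⊃ x) ⊃ x) ⊃ x) ⊃ y) ⊃ ¬x) ⊃ x) ⊃ y) ⊃ y) ⊃ x): 1 > 0.9, so result = 0.9
¬y: Gödel ¬ of 0.2 = 0 (operand ≠ 0)
((((((((((((x ⊃ x) ⊃ x) ⊃ x) ⊃ x) ⊃ x) ⊃ y) ⊃ ¬x) ⊃ x) ⊃ y) ⊃ y) ⊃ x) ⊃ ¬y): 0.9 > 0, so result = 0
(((((((((((((x ⊃ x) ⊃ x) ⊃ x) ⊃ x) ⊃ x) ⊃ y) ⊃ ¬x) ⊃ x) ⊃ y) ⊃ y) ⊃ x) ⊃ ¬y) ⊃ x): 0 ≤ 0.9, so result = 1
((((((((((((((x ⊃ x) ⊃ x) ⊃ x) ⊃ x) ⊃ x) ⊃ y) ⊃ ¬x) ⊃ x) ⊃ y) ⊃ y) ⊃ x) ⊃ ¬y) ⊃ x) ⊃ x): 1 > 0.9, so result = 0.9
(((((((((((((((x ⊃ x) ⊃ x) ⊃ x) ⊃ x) ⊃ x) ⊃ y) ⊃ ¬x) ⊃ x) ⊃ y) ⊃ y) ⊃ x) ⊃ ¬y) ⊃ x) ⊃ x) ⊃ y): 0.9 > 0.2, so result = 0.2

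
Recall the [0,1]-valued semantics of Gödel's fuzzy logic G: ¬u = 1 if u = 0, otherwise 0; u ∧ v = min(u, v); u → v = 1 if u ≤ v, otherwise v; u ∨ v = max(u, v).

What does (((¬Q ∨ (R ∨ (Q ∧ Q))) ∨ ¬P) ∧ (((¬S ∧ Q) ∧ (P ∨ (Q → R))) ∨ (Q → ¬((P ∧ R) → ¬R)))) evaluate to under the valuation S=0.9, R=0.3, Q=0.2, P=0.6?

0.30

¬Q: Gödel ¬ of 0.2 = 0 (operand ≠ 0)
(Q ∧ Q) = min(0.2, 0.2) = 0.2
(R ∨ (Q ∧ Q)) = max(0.3, 0.2) = 0.3
(¬Q ∨ (R ∨ (Q ∧ Q))) = max(0, 0.3) = 0.3
¬P: Gödel ¬ of 0.6 = 0 (operand ≠ 0)
((¬Q ∨ (R ∨ (Q ∧ Q))) ∨ ¬P) = max(0.3, 0) = 0.3
¬S: Gödel ¬ of 0.9 = 0 (operand ≠ 0)
(¬S ∧ Q) = min(0, 0.2) = 0
(Q → R): 0.2 ≤ 0.3, so result = 1
(P ∨ (Q → R)) = max(0.6, 1) = 1
((¬S ∧ Q) ∧ (P ∨ (Q → R))) = min(0, 1) = 0
(P ∧ R) = min(0.6, 0.3) = 0.3
¬R: Gödel ¬ of 0.3 = 0 (operand ≠ 0)
((P ∧ R) → ¬R): 0.3 > 0, so result = 0
¬((P ∧ R) → ¬R): Gödel ¬ of 0 = 1 (operand is 0)
(Q → ¬((P ∧ R) → ¬R)): 0.2 ≤ 1, so result = 1
(((¬S ∧ Q) ∧ (P ∨ (Q → R))) ∨ (Q → ¬((P ∧ R) → ¬R))) = max(0, 1) = 1
(((¬Q ∨ (R ∨ (Q ∧ Q))) ∨ ¬P) ∧ (((¬S ∧ Q) ∧ (P ∨ (Q → R))) ∨ (Q → ¬((P ∧ R) → ¬R)))) = min(0.3, 1) = 0.3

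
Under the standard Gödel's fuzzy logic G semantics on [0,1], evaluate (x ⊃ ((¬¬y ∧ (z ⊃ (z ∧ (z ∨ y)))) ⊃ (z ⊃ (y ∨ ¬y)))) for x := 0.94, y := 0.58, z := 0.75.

¬y: Gödel ¬ of 0.58 = 0 (operand ≠ 0)
¬¬y: Gödel ¬ of 0 = 1 (operand is 0)
(z ∨ y) = max(0.75, 0.58) = 0.75
(z ∧ (z ∨ y)) = min(0.75, 0.75) = 0.75
(z ⊃ (z ∧ (z ∨ y))): 0.75 ≤ 0.75, so result = 1
(¬¬y ∧ (z ⊃ (z ∧ (z ∨ y)))) = min(1, 1) = 1
¬y: Gödel ¬ of 0.58 = 0 (operand ≠ 0)
(y ∨ ¬y) = max(0.58, 0) = 0.58
(z ⊃ (y ∨ ¬y)): 0.75 > 0.58, so result = 0.58
((¬¬y ∧ (z ⊃ (z ∧ (z ∨ y)))) ⊃ (z ⊃ (y ∨ ¬y))): 1 > 0.58, so result = 0.58
(x ⊃ ((¬¬y ∧ (z ⊃ (z ∧ (z ∨ y)))) ⊃ (z ⊃ (y ∨ ¬y)))): 0.94 > 0.58, so result = 0.58

0.58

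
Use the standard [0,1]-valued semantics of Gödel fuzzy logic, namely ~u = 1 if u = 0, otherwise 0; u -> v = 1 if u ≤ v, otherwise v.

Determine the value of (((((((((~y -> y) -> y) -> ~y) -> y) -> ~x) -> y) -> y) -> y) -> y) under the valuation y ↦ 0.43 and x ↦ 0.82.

~y: Gödel ¬ of 0.43 = 0 (operand ≠ 0)
(~y -> y): 0 ≤ 0.43, so result = 1
((~y -> y) -> y): 1 > 0.43, so result = 0.43
~y: Gödel ¬ of 0.43 = 0 (operand ≠ 0)
(((~y -> y) -> y) -> ~y): 0.43 > 0, so result = 0
((((~y -> y) -> y) -> ~y) -> y): 0 ≤ 0.43, so result = 1
~x: Gödel ¬ of 0.82 = 0 (operand ≠ 0)
(((((~y -> y) -> y) -> ~y) -> y) -> ~x): 1 > 0, so result = 0
((((((~y -> y) -> y) -> ~y) -> y) -> ~x) -> y): 0 ≤ 0.43, so result = 1
(((((((~y -> y) -> y) -> ~y) -> y) -> ~x) -> y) -> y): 1 > 0.43, so result = 0.43
((((((((~y -> y) -> y) -> ~y) -> y) -> ~x) -> y) -> y) -> y): 0.43 ≤ 0.43, so result = 1
(((((((((~y -> y) -> y) -> ~y) -> y) -> ~x) -> y) -> y) -> y) -> y): 1 > 0.43, so result = 0.43

0.43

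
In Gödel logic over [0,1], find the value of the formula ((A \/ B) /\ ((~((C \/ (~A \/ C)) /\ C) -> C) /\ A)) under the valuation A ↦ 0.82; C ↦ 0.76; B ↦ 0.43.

0.82

(A \/ B) = max(0.82, 0.43) = 0.82
~A: Gödel ¬ of 0.82 = 0 (operand ≠ 0)
(~A \/ C) = max(0, 0.76) = 0.76
(C \/ (~A \/ C)) = max(0.76, 0.76) = 0.76
((C \/ (~A \/ C)) /\ C) = min(0.76, 0.76) = 0.76
~((C \/ (~A \/ C)) /\ C): Gödel ¬ of 0.76 = 0 (operand ≠ 0)
(~((C \/ (~A \/ C)) /\ C) -> C): 0 ≤ 0.76, so result = 1
((~((C \/ (~A \/ C)) /\ C) -> C) /\ A) = min(1, 0.82) = 0.82
((A \/ B) /\ ((~((C \/ (~A \/ C)) /\ C) -> C) /\ A)) = min(0.82, 0.82) = 0.82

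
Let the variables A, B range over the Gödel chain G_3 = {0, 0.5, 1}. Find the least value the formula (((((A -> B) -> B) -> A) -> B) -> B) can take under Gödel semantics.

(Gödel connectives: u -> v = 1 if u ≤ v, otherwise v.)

The minimum is attained at A = 0, B = 0.5:
  (A -> B): 0 ≤ 0.5, so result = 1
  ((A -> B) -> B): 1 > 0.5, so result = 0.5
  (((A -> B) -> B) -> A): 0.5 > 0, so result = 0
  ((((A -> B) -> B) -> A) -> B): 0 ≤ 0.5, so result = 1
  (((((A -> B) -> B) -> A) -> B) -> B): 1 > 0.5, so result = 0.5
Checking all 9 assignments confirms none give a value below 0.50.

0.50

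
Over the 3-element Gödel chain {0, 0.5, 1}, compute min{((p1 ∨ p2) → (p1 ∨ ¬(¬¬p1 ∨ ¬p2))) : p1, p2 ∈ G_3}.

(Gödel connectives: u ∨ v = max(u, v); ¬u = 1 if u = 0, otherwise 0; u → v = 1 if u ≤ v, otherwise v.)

0.50

The minimum is attained at p1 = 0.5, p2 = 1:
  (p1 ∨ p2) = max(0.5, 1) = 1
  ¬p1: Gödel ¬ of 0.5 = 0 (operand ≠ 0)
  ¬¬p1: Gödel ¬ of 0 = 1 (operand is 0)
  ¬p2: Gödel ¬ of 1 = 0 (operand ≠ 0)
  (¬¬p1 ∨ ¬p2) = max(1, 0) = 1
  ¬(¬¬p1 ∨ ¬p2): Gödel ¬ of 1 = 0 (operand ≠ 0)
  (p1 ∨ ¬(¬¬p1 ∨ ¬p2)) = max(0.5, 0) = 0.5
  ((p1 ∨ p2) → (p1 ∨ ¬(¬¬p1 ∨ ¬p2))): 1 > 0.5, so result = 0.5
Checking all 9 assignments confirms none give a value below 0.50.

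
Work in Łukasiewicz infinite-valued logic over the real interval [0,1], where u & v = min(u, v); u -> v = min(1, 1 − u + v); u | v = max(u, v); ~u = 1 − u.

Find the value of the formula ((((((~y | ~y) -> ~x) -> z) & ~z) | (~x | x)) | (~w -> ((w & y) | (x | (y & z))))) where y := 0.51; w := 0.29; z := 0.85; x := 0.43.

~y: Łukasiewicz ¬ gives 1 − 0.51 = 0.49
~y: Łukasiewicz ¬ gives 1 − 0.51 = 0.49
(~y | ~y) = max(0.49, 0.49) = 0.49
~x: Łukasiewicz ¬ gives 1 − 0.43 = 0.57
((~y | ~y) -> ~x): min(1, 1 − 0.49 + 0.57) = 1
(((~y | ~y) -> ~x) -> z): min(1, 1 − 1 + 0.85) = 0.85
~z: Łukasiewicz ¬ gives 1 − 0.85 = 0.15
((((~y | ~y) -> ~x) -> z) & ~z) = min(0.85, 0.15) = 0.15
~x: Łukasiewicz ¬ gives 1 − 0.43 = 0.57
(~x | x) = max(0.57, 0.43) = 0.57
(((((~y | ~y) -> ~x) -> z) & ~z) | (~x | x)) = max(0.15, 0.57) = 0.57
~w: Łukasiewicz ¬ gives 1 − 0.29 = 0.71
(w & y) = min(0.29, 0.51) = 0.29
(y & z) = min(0.51, 0.85) = 0.51
(x | (y & z)) = max(0.43, 0.51) = 0.51
((w & y) | (x | (y & z))) = max(0.29, 0.51) = 0.51
(~w -> ((w & y) | (x | (y & z)))): min(1, 1 − 0.71 + 0.51) = 0.8
((((((~y | ~y) -> ~x) -> z) & ~z) | (~x | x)) | (~w -> ((w & y) | (x | (y & z))))) = max(0.57, 0.8) = 0.8

0.80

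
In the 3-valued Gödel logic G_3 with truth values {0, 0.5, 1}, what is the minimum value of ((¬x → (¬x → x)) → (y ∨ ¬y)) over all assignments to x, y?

The minimum is attained at x = 0.5, y = 0.5:
  ¬x: Gödel ¬ of 0.5 = 0 (operand ≠ 0)
  ¬x: Gödel ¬ of 0.5 = 0 (operand ≠ 0)
  (¬x → x): 0 ≤ 0.5, so result = 1
  (¬x → (¬x → x)): 0 ≤ 1, so result = 1
  ¬y: Gödel ¬ of 0.5 = 0 (operand ≠ 0)
  (y ∨ ¬y) = max(0.5, 0) = 0.5
  ((¬x → (¬x → x)) → (y ∨ ¬y)): 1 > 0.5, so result = 0.5
Checking all 9 assignments confirms none give a value below 0.50.

0.50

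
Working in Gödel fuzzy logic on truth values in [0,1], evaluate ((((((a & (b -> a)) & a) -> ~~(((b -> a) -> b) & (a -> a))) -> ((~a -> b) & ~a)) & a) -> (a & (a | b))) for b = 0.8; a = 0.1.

1.00

(b -> a): 0.8 > 0.1, so result = 0.1
(a & (b -> a)) = min(0.1, 0.1) = 0.1
((a & (b -> a)) & a) = min(0.1, 0.1) = 0.1
(b -> a): 0.8 > 0.1, so result = 0.1
((b -> a) -> b): 0.1 ≤ 0.8, so result = 1
(a -> a): 0.1 ≤ 0.1, so result = 1
(((b -> a) -> b) & (a -> a)) = min(1, 1) = 1
~(((b -> a) -> b) & (a -> a)): Gödel ¬ of 1 = 0 (operand ≠ 0)
~~(((b -> a) -> b) & (a -> a)): Gödel ¬ of 0 = 1 (operand is 0)
(((a & (b -> a)) & a) -> ~~(((b -> a) -> b) & (a -> a))): 0.1 ≤ 1, so result = 1
~a: Gödel ¬ of 0.1 = 0 (operand ≠ 0)
(~a -> b): 0 ≤ 0.8, so result = 1
~a: Gödel ¬ of 0.1 = 0 (operand ≠ 0)
((~a -> b) & ~a) = min(1, 0) = 0
((((a & (b -> a)) & a) -> ~~(((b -> a) -> b) & (a -> a))) -> ((~a -> b) & ~a)): 1 > 0, so result = 0
(((((a & (b -> a)) & a) -> ~~(((b -> a) -> b) & (a -> a))) -> ((~a -> b) & ~a)) & a) = min(0, 0.1) = 0
(a | b) = max(0.1, 0.8) = 0.8
(a & (a | b)) = min(0.1, 0.8) = 0.1
((((((a & (b -> a)) & a) -> ~~(((b -> a) -> b) & (a -> a))) -> ((~a -> b) & ~a)) & a) -> (a & (a | b))): 0 ≤ 0.1, so result = 1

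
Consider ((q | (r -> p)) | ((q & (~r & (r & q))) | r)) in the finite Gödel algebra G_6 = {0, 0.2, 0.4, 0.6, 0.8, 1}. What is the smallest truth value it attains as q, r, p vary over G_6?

The minimum is attained at q = 0, r = 0.2, p = 0:
  (r -> p): 0.2 > 0, so result = 0
  (q | (r -> p)) = max(0, 0) = 0
  ~r: Gödel ¬ of 0.2 = 0 (operand ≠ 0)
  (r & q) = min(0.2, 0) = 0
  (~r & (r & q)) = min(0, 0) = 0
  (q & (~r & (r & q))) = min(0, 0) = 0
  ((q & (~r & (r & q))) | r) = max(0, 0.2) = 0.2
  ((q | (r -> p)) | ((q & (~r & (r & q))) | r)) = max(0, 0.2) = 0.2
Checking all 216 assignments confirms none give a value below 0.20.

0.20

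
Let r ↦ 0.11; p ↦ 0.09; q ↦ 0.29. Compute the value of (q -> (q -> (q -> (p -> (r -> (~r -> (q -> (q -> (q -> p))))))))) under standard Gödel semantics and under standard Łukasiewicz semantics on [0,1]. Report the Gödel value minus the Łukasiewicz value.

0.00

Gödel evaluation:
  ~r: Gödel ¬ of 0.11 = 0 (operand ≠ 0)
  (q -> p): 0.29 > 0.09, so result = 0.09
  (q -> (q -> p)): 0.29 > 0.09, so result = 0.09
  (q -> (q -> (q -> p))): 0.29 > 0.09, so result = 0.09
  (~r -> (q -> (q -> (q -> p)))): 0 ≤ 0.09, so result = 1
  (r -> (~r -> (q -> (q -> (q -> p))))): 0.11 ≤ 1, so result = 1
  (p -> (r -> (~r -> (q -> (q -> (q -> p)))))): 0.09 ≤ 1, so result = 1
  (q -> (p -> (r -> (~r -> (q -> (q -> (q -> p))))))): 0.29 ≤ 1, so result = 1
  (q -> (q -> (p -> (r -> (~r -> (q -> (q -> (q -> p)))))))): 0.29 ≤ 1, so result = 1
  (q -> (q -> (q -> (p -> (r -> (~r -> (q -> (q -> (q -> p))))))))): 0.29 ≤ 1, so result = 1
  Gödel value = 1
Łukasiewicz evaluation:
  ~r: Łukasiewicz ¬ gives 1 − 0.11 = 0.89
  (q -> p): min(1, 1 − 0.29 + 0.09) = 0.8
  (q -> (q -> p)): min(1, 1 − 0.29 + 0.8) = 1
  (q -> (q -> (q -> p))): min(1, 1 − 0.29 + 1) = 1
  (~r -> (q -> (q -> (q -> p)))): min(1, 1 − 0.89 + 1) = 1
  (r -> (~r -> (q -> (q -> (q -> p))))): min(1, 1 − 0.11 + 1) = 1
  (p -> (r -> (~r -> (q -> (q -> (q -> p)))))): min(1, 1 − 0.09 + 1) = 1
  (q -> (p -> (r -> (~r -> (q -> (q -> (q -> p))))))): min(1, 1 − 0.29 + 1) = 1
  (q -> (q -> (p -> (r -> (~r -> (q -> (q -> (q -> p)))))))): min(1, 1 − 0.29 + 1) = 1
  (q -> (q -> (q -> (p -> (r -> (~r -> (q -> (q -> (q -> p))))))))): min(1, 1 − 0.29 + 1) = 1
  Łukasiewicz value = 1
Difference: 1 − 1 = 0.00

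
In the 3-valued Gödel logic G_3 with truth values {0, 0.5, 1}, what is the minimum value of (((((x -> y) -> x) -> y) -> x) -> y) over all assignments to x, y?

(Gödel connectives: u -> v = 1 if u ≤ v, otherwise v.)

0.00

The minimum is attained at x = 0.5, y = 0:
  (x -> y): 0.5 > 0, so result = 0
  ((x -> y) -> x): 0 ≤ 0.5, so result = 1
  (((x -> y) -> x) -> y): 1 > 0, so result = 0
  ((((x -> y) -> x) -> y) -> x): 0 ≤ 0.5, so result = 1
  (((((x -> y) -> x) -> y) -> x) -> y): 1 > 0, so result = 0
Checking all 9 assignments confirms none give a value below 0.00.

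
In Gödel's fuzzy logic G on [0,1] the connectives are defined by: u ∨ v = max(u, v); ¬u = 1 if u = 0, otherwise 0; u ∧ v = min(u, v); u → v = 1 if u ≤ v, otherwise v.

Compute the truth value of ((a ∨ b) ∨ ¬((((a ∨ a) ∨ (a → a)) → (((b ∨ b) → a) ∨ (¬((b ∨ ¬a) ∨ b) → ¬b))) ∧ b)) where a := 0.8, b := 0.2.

0.80

(a ∨ b) = max(0.8, 0.2) = 0.8
(a ∨ a) = max(0.8, 0.8) = 0.8
(a → a): 0.8 ≤ 0.8, so result = 1
((a ∨ a) ∨ (a → a)) = max(0.8, 1) = 1
(b ∨ b) = max(0.2, 0.2) = 0.2
((b ∨ b) → a): 0.2 ≤ 0.8, so result = 1
¬a: Gödel ¬ of 0.8 = 0 (operand ≠ 0)
(b ∨ ¬a) = max(0.2, 0) = 0.2
((b ∨ ¬a) ∨ b) = max(0.2, 0.2) = 0.2
¬((b ∨ ¬a) ∨ b): Gödel ¬ of 0.2 = 0 (operand ≠ 0)
¬b: Gödel ¬ of 0.2 = 0 (operand ≠ 0)
(¬((b ∨ ¬a) ∨ b) → ¬b): 0 ≤ 0, so result = 1
(((b ∨ b) → a) ∨ (¬((b ∨ ¬a) ∨ b) → ¬b)) = max(1, 1) = 1
(((a ∨ a) ∨ (a → a)) → (((b ∨ b) → a) ∨ (¬((b ∨ ¬a) ∨ b) → ¬b))): 1 ≤ 1, so result = 1
((((a ∨ a) ∨ (a → a)) → (((b ∨ b) → a) ∨ (¬((b ∨ ¬a) ∨ b) → ¬b))) ∧ b) = min(1, 0.2) = 0.2
¬((((a ∨ a) ∨ (a → a)) → (((b ∨ b) → a) ∨ (¬((b ∨ ¬a) ∨ b) → ¬b))) ∧ b): Gödel ¬ of 0.2 = 0 (operand ≠ 0)
((a ∨ b) ∨ ¬((((a ∨ a) ∨ (a → a)) → (((b ∨ b) → a) ∨ (¬((b ∨ ¬a) ∨ b) → ¬b))) ∧ b)) = max(0.8, 0) = 0.8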